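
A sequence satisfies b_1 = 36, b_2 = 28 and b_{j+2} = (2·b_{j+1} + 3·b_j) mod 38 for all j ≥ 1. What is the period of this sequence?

We have b_1 = 36,  b_2 = 28,  b_3 = 12,  b_4 = 32,  b_5 = 24,  b_6 = 30,  b_7 = 18,  b_8 = 12,  b_9 = 2,  b_{10} = 2,  b_{11} = 10,  b_{12} = 26,  b_{13} = 6,  b_{14} = 14,  b_{15} = 8,  b_{16} = 20,  b_{17} = 26,  b_{18} = 36,  b_{19} = 36,  b_{20} = 28.
Since (b_{19}, b_{20}) = (b_1, b_2) = (36, 28) (two consecutive terms determine the rest), the sequence is periodic with period 18.

18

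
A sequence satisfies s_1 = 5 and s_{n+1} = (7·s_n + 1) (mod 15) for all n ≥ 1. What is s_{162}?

Computing terms: s_1 = 5,  s_2 = 6,  s_3 = 13,  s_4 = 2,  s_5 = 0,  s_6 = 1,  s_7 = 8,  s_8 = 12,  s_9 = 10,  s_{10} = 11,  s_{11} = 3,  s_{12} = 7,  s_{13} = 5.
Since s_{13} = s_1 = 5, the sequence is periodic with period 12.
So s_{162} = s_{1 + ((162-1) mod 12)} = s_6 = 1.

1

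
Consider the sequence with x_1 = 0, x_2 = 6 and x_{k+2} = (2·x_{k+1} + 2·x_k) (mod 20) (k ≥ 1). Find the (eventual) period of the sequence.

24

Listing terms: x_1 = 0,  x_2 = 6,  x_3 = 12,  x_4 = 16,  x_5 = 16,  x_6 = 4,  x_7 = 0,  x_8 = 8,  x_9 = 16,  x_{10} = 8,  x_{11} = 8,  x_{12} = 12,  x_{13} = 0,  x_{14} = 4,  x_{15} = 8,  x_{16} = 4,  x_{17} = 4,  x_{18} = 16,  x_{19} = 0,  x_{20} = 12,  x_{21} = 4,  x_{22} = 12,  x_{23} = 12,  x_{24} = 8,  x_{25} = 0,  x_{26} = 16,  x_{27} = 12,  x_{28} = 16.
Since (x_{27}, x_{28}) = (x_3, x_4) = (12, 16) (two consecutive terms determine the rest), the sequence is eventually periodic: after a pre-period of length 2 it cycles with period 24.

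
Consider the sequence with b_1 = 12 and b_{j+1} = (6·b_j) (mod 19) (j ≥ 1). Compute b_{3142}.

Listing terms: b_1 = 12,  b_2 = 15,  b_3 = 14,  b_4 = 8,  b_5 = 10,  b_6 = 3,  b_7 = 18,  b_8 = 13,  b_9 = 2,  b_{10} = 12.
Since b_{10} = b_1 = 12, the sequence is periodic with period 9.
So b_{3142} = b_{1 + ((3142-1) mod 9)} = b_1 = 12.

12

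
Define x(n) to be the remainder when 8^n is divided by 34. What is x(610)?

x(1) = 8,  x(2) = 30,  x(3) = 2,  x(4) = 16,  x(5) = 26,  x(6) = 4,  x(7) = 32,  x(8) = 18,  x(9) = 8.
Since x(9) = x(1) = 8, the sequence is periodic with period 8.
(610 - 1) mod 8 = 1, so x(610) = x(2) = 30.

30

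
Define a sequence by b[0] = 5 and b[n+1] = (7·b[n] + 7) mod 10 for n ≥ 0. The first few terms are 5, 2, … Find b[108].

5

Computing terms: b[0] = 5, b[1] = 2, b[2] = 1, b[3] = 4, b[4] = 5.
Since b[4] = b[0] = 5, the sequence is periodic with period 4.
So b[108] = b[0 + ((108-0) mod 4)] = b[0] = 5.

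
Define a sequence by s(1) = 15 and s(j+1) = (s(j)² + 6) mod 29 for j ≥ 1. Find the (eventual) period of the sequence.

Computing terms: s(1) = 15,  s(2) = 28,  s(3) = 7,  s(4) = 26,  s(5) = 15.
Since s(5) = s(1) = 15, the sequence is periodic with period 4.

4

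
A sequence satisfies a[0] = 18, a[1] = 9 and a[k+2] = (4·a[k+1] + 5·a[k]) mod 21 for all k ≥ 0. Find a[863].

0

We have a[0] = 18; a[1] = 9; a[2] = 0; a[3] = 3; a[4] = 12; a[5] = 0; a[6] = 18; a[7] = 9.
Since (a[6], a[7]) = (a[0], a[1]) = (18, 9) (two consecutive terms determine the rest), the sequence is periodic with period 6.
So a[863] = a[0 + ((863-0) mod 6)] = a[5] = 0.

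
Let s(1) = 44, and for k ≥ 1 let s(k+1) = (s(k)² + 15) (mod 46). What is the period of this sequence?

6

We have s(1) = 44,  s(2) = 19,  s(3) = 8,  s(4) = 33,  s(5) = 0,  s(6) = 15,  s(7) = 10,  s(8) = 23,  s(9) = 38,  s(10) = 33.
Since s(10) = s(4) = 33, the sequence is eventually periodic: after a pre-period of length 3 it cycles with period 6.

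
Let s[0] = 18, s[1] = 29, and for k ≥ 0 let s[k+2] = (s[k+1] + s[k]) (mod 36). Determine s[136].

3

Computing terms: s[0] = 18, s[1] = 29, s[2] = 11, s[3] = 4, s[4] = 15, s[5] = 19, s[6] = 34, s[7] = 17, s[8] = 15, s[9] = 32, s[10] = 11, s[11] = 7, s[12] = 18, s[13] = 25, s[14] = 7, s[15] = 32, s[16] = 3, s[17] = 35, s[18] = 2, s[19] = 1, s[20] = 3, s[21] = 4, s[22] = 7, s[23] = 11, s[24] = 18, s[25] = 29.
The sequence repeats with period 24.
(136 - 0) mod 24 = 16, so s[136] = s[16] = 3.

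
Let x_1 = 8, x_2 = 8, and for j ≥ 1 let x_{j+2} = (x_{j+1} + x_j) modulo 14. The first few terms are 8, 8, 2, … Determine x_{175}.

Listing terms: x_1 = 8; x_2 = 8; x_3 = 2; x_4 = 10; x_5 = 12; x_6 = 8; x_7 = 6; x_8 = 0; x_9 = 6; x_{10} = 6; x_{11} = 12; x_{12} = 4; x_{13} = 2; x_{14} = 6; x_{15} = 8; x_{16} = 0; x_{17} = 8; x_{18} = 8.
Since (x_{17}, x_{18}) = (x_1, x_2) = (8, 8) (two consecutive terms determine the rest), the sequence is periodic with period 16.
So x_{175} = x_{1 + ((175-1) mod 16)} = x_{15} = 8.

8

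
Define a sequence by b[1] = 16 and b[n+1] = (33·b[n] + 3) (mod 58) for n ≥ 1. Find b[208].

55

Listing terms: b[1] = 16,  b[2] = 9,  b[3] = 10,  b[4] = 43,  b[5] = 30,  b[6] = 7,  b[7] = 2,  b[8] = 11,  b[9] = 18,  b[10] = 17,  b[11] = 42,  b[12] = 55,  b[13] = 20,  b[14] = 25,  b[15] = 16.
The sequence repeats with period 14.
So b[208] = b[1 + ((208-1) mod 14)] = b[12] = 55.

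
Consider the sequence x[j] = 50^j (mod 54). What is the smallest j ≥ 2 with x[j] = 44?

We have x[1] = 50,  x[2] = 16,  x[3] = 44,  x[4] = 40,  x[5] = 2,  x[6] = 46,  x[7] = 32,  x[8] = 34,  x[9] = 26,  x[10] = 4,  x[11] = 38,  x[12] = 10,  x[13] = 14,  x[14] = 52,  x[15] = 8,  x[16] = 22,  x[17] = 20,  x[18] = 28,  x[19] = 50.
Since x[19] = x[1] = 50, the sequence is periodic with period 18.
The value 44 first appears (with j ≥ 2) at x[3].

3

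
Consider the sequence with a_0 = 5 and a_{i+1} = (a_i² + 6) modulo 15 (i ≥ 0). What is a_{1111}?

Computing terms: a_0 = 5; a_1 = 1; a_2 = 7; a_3 = 10; a_4 = 1.
Since a_4 = a_1 = 1, the sequence is eventually periodic: after a pre-period of length 1 it cycles with period 3.
For i ≥ 1, a_i depends only on (i - 1) mod 3. (1111 - 1) mod 3 = 0, so a_{1111} = a_1 = 1.

1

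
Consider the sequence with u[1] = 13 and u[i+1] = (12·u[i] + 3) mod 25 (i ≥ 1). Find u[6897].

3

Computing terms: u[1] = 13; u[2] = 9; u[3] = 11; u[4] = 10; u[5] = 23; u[6] = 4; u[7] = 1; u[8] = 15; u[9] = 8; u[10] = 24; u[11] = 16; u[12] = 20; u[13] = 18; u[14] = 19; u[15] = 6; u[16] = 0; u[17] = 3; u[18] = 14; u[19] = 21; u[20] = 5; u[21] = 13.
Since u[21] = u[1] = 13, the sequence is periodic with period 20.
(6897 - 1) mod 20 = 16, so u[6897] = u[17] = 3.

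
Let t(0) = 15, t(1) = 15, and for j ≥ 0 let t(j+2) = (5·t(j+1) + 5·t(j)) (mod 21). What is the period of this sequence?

24

We have t(0) = 15, t(1) = 15, t(2) = 3, t(3) = 6, t(4) = 3, t(5) = 3, t(6) = 9, t(7) = 18, t(8) = 9, t(9) = 9, t(10) = 6, t(11) = 12, t(12) = 6, t(13) = 6, t(14) = 18, t(15) = 15, t(16) = 18, t(17) = 18, t(18) = 12, t(19) = 3, t(20) = 12, t(21) = 12, t(22) = 15, t(23) = 9, t(24) = 15, t(25) = 15.
The sequence repeats with period 24.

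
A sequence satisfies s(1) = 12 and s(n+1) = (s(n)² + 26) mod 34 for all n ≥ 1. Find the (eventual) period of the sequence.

3

Listing terms: s(1) = 12,  s(2) = 0,  s(3) = 26,  s(4) = 22,  s(5) = 0.
Since s(5) = s(2) = 0, the sequence is eventually periodic: after a pre-period of length 1 it cycles with period 3.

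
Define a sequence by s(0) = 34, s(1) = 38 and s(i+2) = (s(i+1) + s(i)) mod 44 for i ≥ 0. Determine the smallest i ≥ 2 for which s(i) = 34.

6

s(0) = 34, s(1) = 38, s(2) = 28, s(3) = 22, s(4) = 6, s(5) = 28, s(6) = 34, s(7) = 18, s(8) = 8, s(9) = 26, s(10) = 34, s(11) = 16, s(12) = 6, s(13) = 22, s(14) = 28, s(15) = 6, s(16) = 34, s(17) = 40, s(18) = 30, s(19) = 26, s(20) = 12, s(21) = 38, s(22) = 6, s(23) = 0, s(24) = 6, s(25) = 6, s(26) = 12, s(27) = 18, s(28) = 30, s(29) = 4, s(30) = 34, s(31) = 38.
Since (s(30), s(31)) = (s(0), s(1)) = (34, 38) (two consecutive terms determine the rest), the sequence is periodic with period 30.
The value 34 first appears (with i ≥ 2) at s(6).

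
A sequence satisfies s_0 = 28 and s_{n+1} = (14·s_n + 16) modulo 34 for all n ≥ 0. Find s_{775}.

12

Listing terms: s_0 = 28, s_1 = 0, s_2 = 16, s_3 = 2, s_4 = 10, s_5 = 20, s_6 = 24, s_7 = 12, s_8 = 14, s_9 = 8, s_{10} = 26, s_{11} = 6, s_{12} = 32, s_{13} = 22, s_{14} = 18, s_{15} = 30, s_{16} = 28.
The sequence repeats with period 16.
(775 - 0) mod 16 = 7, so s_{775} = s_7 = 12.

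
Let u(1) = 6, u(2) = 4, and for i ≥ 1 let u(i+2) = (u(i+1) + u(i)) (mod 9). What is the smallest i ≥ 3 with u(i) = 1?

u(1) = 6,  u(2) = 4,  u(3) = 1,  u(4) = 5,  u(5) = 6,  u(6) = 2,  u(7) = 8,  u(8) = 1,  u(9) = 0,  u(10) = 1,  u(11) = 1,  u(12) = 2,  u(13) = 3,  u(14) = 5,  u(15) = 8,  u(16) = 4,  u(17) = 3,  u(18) = 7,  u(19) = 1,  u(20) = 8,  u(21) = 0,  u(22) = 8,  u(23) = 8,  u(24) = 7,  u(25) = 6,  u(26) = 4.
The sequence repeats with period 24.
The value 1 first appears (with i ≥ 3) at u(3).

3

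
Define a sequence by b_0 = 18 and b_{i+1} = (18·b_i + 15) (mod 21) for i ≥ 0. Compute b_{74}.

b_0 = 18, b_1 = 3, b_2 = 6, b_3 = 18.
The sequence repeats with period 3.
(74 - 0) mod 3 = 2, so b_{74} = b_2 = 6.

6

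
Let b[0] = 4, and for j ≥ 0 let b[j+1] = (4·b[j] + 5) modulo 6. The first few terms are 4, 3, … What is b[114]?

We have b[0] = 4; b[1] = 3; b[2] = 5; b[3] = 1; b[4] = 3.
Since b[4] = b[1] = 3, the sequence is eventually periodic: after a pre-period of length 1 it cycles with period 3.
For j ≥ 1, b[j] depends only on (j - 1) mod 3. (114 - 1) mod 3 = 2, so b[114] = b[3] = 1.

1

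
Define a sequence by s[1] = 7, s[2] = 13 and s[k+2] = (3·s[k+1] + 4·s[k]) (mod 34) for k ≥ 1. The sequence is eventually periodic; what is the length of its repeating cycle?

4

s[1] = 7; s[2] = 13; s[3] = 33; s[4] = 15; s[5] = 7; s[6] = 13.
Since (s[5], s[6]) = (s[1], s[2]) = (7, 13) (two consecutive terms determine the rest), the sequence is periodic with period 4.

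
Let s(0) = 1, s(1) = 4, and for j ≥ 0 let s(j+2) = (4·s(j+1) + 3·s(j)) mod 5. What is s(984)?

Computing terms: s(0) = 1,  s(1) = 4,  s(2) = 4,  s(3) = 3,  s(4) = 4,  s(5) = 0,  s(6) = 2,  s(7) = 3,  s(8) = 3,  s(9) = 1,  s(10) = 3,  s(11) = 0,  s(12) = 4,  s(13) = 1,  s(14) = 1,  s(15) = 2,  s(16) = 1,  s(17) = 0,  s(18) = 3,  s(19) = 2,  s(20) = 2,  s(21) = 4,  s(22) = 2,  s(23) = 0,  s(24) = 1,  s(25) = 4.
Since (s(24), s(25)) = (s(0), s(1)) = (1, 4) (two consecutive terms determine the rest), the sequence is periodic with period 24.
So s(984) = s(0 + ((984-0) mod 24)) = s(0) = 1.

1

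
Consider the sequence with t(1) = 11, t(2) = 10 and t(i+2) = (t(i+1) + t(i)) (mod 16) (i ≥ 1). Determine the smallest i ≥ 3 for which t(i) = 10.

8

t(1) = 11,  t(2) = 10,  t(3) = 5,  t(4) = 15,  t(5) = 4,  t(6) = 3,  t(7) = 7,  t(8) = 10,  t(9) = 1,  t(10) = 11,  t(11) = 12,  t(12) = 7,  t(13) = 3,  t(14) = 10,  t(15) = 13,  t(16) = 7,  t(17) = 4,  t(18) = 11,  t(19) = 15,  t(20) = 10,  t(21) = 9,  t(22) = 3,  t(23) = 12,  t(24) = 15,  t(25) = 11,  t(26) = 10.
Since (t(25), t(26)) = (t(1), t(2)) = (11, 10) (two consecutive terms determine the rest), the sequence is periodic with period 24.
The value 10 first appears (with i ≥ 3) at t(8).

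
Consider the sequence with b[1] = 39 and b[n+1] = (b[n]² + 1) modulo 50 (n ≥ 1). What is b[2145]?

Computing terms: b[1] = 39, b[2] = 22, b[3] = 35, b[4] = 26, b[5] = 27, b[6] = 30, b[7] = 1, b[8] = 2, b[9] = 5, b[10] = 26.
Since b[10] = b[4] = 26, the sequence is eventually periodic: after a pre-period of length 3 it cycles with period 6.
For n ≥ 4, b[n] depends only on (n - 4) mod 6. (2145 - 4) mod 6 = 5, so b[2145] = b[9] = 5.

5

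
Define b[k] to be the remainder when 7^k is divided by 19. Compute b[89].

b[1] = 7, b[2] = 11, b[3] = 1, b[4] = 7.
The sequence repeats with period 3.
(89 - 1) mod 3 = 1, so b[89] = b[2] = 11.

11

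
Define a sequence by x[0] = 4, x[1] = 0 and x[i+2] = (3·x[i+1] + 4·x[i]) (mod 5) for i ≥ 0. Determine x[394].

Listing terms: x[0] = 4, x[1] = 0, x[2] = 1, x[3] = 3, x[4] = 3, x[5] = 1, x[6] = 0, x[7] = 4, x[8] = 2, x[9] = 2, x[10] = 4, x[11] = 0.
Since (x[10], x[11]) = (x[0], x[1]) = (4, 0) (two consecutive terms determine the rest), the sequence is periodic with period 10.
(394 - 0) mod 10 = 4, so x[394] = x[4] = 3.

3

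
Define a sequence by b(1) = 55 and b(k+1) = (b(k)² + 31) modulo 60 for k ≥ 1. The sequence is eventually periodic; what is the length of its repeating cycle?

6

Computing terms: b(1) = 55; b(2) = 56; b(3) = 47; b(4) = 20; b(5) = 11; b(6) = 32; b(7) = 35; b(8) = 56.
Since b(8) = b(2) = 56, the sequence is eventually periodic: after a pre-period of length 1 it cycles with period 6.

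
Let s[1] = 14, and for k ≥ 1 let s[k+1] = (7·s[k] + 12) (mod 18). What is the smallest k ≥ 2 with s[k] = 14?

We have s[1] = 14, s[2] = 2, s[3] = 8, s[4] = 14.
Since s[4] = s[1] = 14, the sequence is periodic with period 3.
The value 14 next appears (with k ≥ 2) at s[4].

4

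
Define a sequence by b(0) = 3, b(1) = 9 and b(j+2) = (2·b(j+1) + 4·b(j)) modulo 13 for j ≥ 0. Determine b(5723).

0

We have b(0) = 3,  b(1) = 9,  b(2) = 4,  b(3) = 5,  b(4) = 0,  b(5) = 7,  b(6) = 1,  b(7) = 4,  b(8) = 12,  b(9) = 1,  b(10) = 11,  b(11) = 0,  b(12) = 5,  b(13) = 10,  b(14) = 1,  b(15) = 3,  b(16) = 10,  b(17) = 6,  b(18) = 0,  b(19) = 11,  b(20) = 9,  b(21) = 10,  b(22) = 4,  b(23) = 9,  b(24) = 8,  b(25) = 0,  b(26) = 6,  b(27) = 12,  b(28) = 9,  b(29) = 1,  b(30) = 12,  b(31) = 2,  b(32) = 0,  b(33) = 8,  b(34) = 3,  b(35) = 12,  b(36) = 10,  b(37) = 3,  b(38) = 7,  b(39) = 0,  b(40) = 2,  b(41) = 4,  b(42) = 3,  b(43) = 9.
Since (b(42), b(43)) = (b(0), b(1)) = (3, 9) (two consecutive terms determine the rest), the sequence is periodic with period 42.
So b(5723) = b(0 + ((5723-0) mod 42)) = b(11) = 0.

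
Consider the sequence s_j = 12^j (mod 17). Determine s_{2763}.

6

We have s_0 = 1; s_1 = 12; s_2 = 8; s_3 = 11; s_4 = 13; s_5 = 3; s_6 = 2; s_7 = 7; s_8 = 16; s_9 = 5; s_{10} = 9; s_{11} = 6; s_{12} = 4; s_{13} = 14; s_{14} = 15; s_{15} = 10; s_{16} = 1.
Since s_{16} = s_0 = 1, the sequence is periodic with period 16.
So s_{2763} = s_{0 + ((2763-0) mod 16)} = s_{11} = 6.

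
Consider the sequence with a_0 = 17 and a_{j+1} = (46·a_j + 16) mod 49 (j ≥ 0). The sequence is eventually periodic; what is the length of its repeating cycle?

Computing terms: a_0 = 17, a_1 = 14, a_2 = 23, a_3 = 45, a_4 = 28, a_5 = 30, a_6 = 24, a_7 = 42, a_8 = 37, a_9 = 3, a_{10} = 7, a_{11} = 44, a_{12} = 31, a_{13} = 21, a_{14} = 2, a_{15} = 10, a_{16} = 35, a_{17} = 9, a_{18} = 38, a_{19} = 0, a_{20} = 16, a_{21} = 17.
The sequence repeats with period 21.

21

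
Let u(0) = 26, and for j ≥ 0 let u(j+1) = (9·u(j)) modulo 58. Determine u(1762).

We have u(0) = 26,  u(1) = 2,  u(2) = 18,  u(3) = 46,  u(4) = 8,  u(5) = 14,  u(6) = 10,  u(7) = 32,  u(8) = 56,  u(9) = 40,  u(10) = 12,  u(11) = 50,  u(12) = 44,  u(13) = 48,  u(14) = 26.
The sequence repeats with period 14.
So u(1762) = u(0 + ((1762-0) mod 14)) = u(12) = 44.

44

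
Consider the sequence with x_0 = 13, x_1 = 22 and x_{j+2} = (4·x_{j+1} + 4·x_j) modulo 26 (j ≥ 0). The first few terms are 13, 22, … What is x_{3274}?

14

Computing terms: x_0 = 13; x_1 = 22; x_2 = 10; x_3 = 24; x_4 = 6; x_5 = 16; x_6 = 10; x_7 = 0; x_8 = 14; x_9 = 4; x_{10} = 20; x_{11} = 18; x_{12} = 22; x_{13} = 4; x_{14} = 0; x_{15} = 16; x_{16} = 12; x_{17} = 8; x_{18} = 2; x_{19} = 14; x_{20} = 12; x_{21} = 0; x_{22} = 22; x_{23} = 10.
Since (x_{22}, x_{23}) = (x_1, x_2) = (22, 10) (two consecutive terms determine the rest), the sequence is eventually periodic: after a pre-period of length 1 it cycles with period 21.
For j ≥ 1, x_j depends only on (j - 1) mod 21. (3274 - 1) mod 21 = 18, so x_{3274} = x_{19} = 14.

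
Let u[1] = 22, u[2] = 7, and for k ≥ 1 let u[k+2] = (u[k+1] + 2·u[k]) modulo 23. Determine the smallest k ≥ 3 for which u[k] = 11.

Listing terms: u[1] = 22,  u[2] = 7,  u[3] = 5,  u[4] = 19,  u[5] = 6,  u[6] = 21,  u[7] = 10,  u[8] = 6,  u[9] = 3,  u[10] = 15,  u[11] = 21,  u[12] = 5,  u[13] = 1,  u[14] = 11,  u[15] = 13,  u[16] = 12,  u[17] = 15,  u[18] = 16,  u[19] = 0,  u[20] = 9,  u[21] = 9,  u[22] = 4,  u[23] = 22,  u[24] = 7.
The sequence repeats with period 22.
The value 11 first appears (with k ≥ 3) at u[14].

14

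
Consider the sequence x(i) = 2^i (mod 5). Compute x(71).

3

x(0) = 1; x(1) = 2; x(2) = 4; x(3) = 3; x(4) = 1.
The sequence repeats with period 4.
(71 - 0) mod 4 = 3, so x(71) = x(3) = 3.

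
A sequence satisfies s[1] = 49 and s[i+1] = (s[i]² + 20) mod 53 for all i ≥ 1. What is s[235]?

11

Listing terms: s[1] = 49,  s[2] = 36,  s[3] = 44,  s[4] = 48,  s[5] = 45,  s[6] = 31,  s[7] = 27,  s[8] = 7,  s[9] = 16,  s[10] = 11,  s[11] = 35,  s[12] = 26,  s[13] = 7.
Since s[13] = s[8] = 7, the sequence is eventually periodic: after a pre-period of length 7 it cycles with period 5.
For i ≥ 8, s[i] depends only on (i - 8) mod 5. (235 - 8) mod 5 = 2, so s[235] = s[10] = 11.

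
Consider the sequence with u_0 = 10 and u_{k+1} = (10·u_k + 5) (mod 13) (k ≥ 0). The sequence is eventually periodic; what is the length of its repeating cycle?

u_0 = 10; u_1 = 1; u_2 = 2; u_3 = 12; u_4 = 8; u_5 = 7; u_6 = 10.
The sequence repeats with period 6.

6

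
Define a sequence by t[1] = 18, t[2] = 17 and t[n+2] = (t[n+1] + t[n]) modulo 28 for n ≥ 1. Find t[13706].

25

We have t[1] = 18; t[2] = 17; t[3] = 7; t[4] = 24; t[5] = 3; t[6] = 27; t[7] = 2; t[8] = 1; t[9] = 3; t[10] = 4; t[11] = 7; t[12] = 11; t[13] = 18; t[14] = 1; t[15] = 19; t[16] = 20; t[17] = 11; t[18] = 3; t[19] = 14; t[20] = 17; t[21] = 3; t[22] = 20; t[23] = 23; t[24] = 15; t[25] = 10; t[26] = 25; t[27] = 7; t[28] = 4; t[29] = 11; t[30] = 15; t[31] = 26; t[32] = 13; t[33] = 11; t[34] = 24; t[35] = 7; t[36] = 3; t[37] = 10; t[38] = 13; t[39] = 23; t[40] = 8; t[41] = 3; t[42] = 11; t[43] = 14; t[44] = 25; t[45] = 11; t[46] = 8; t[47] = 19; t[48] = 27; t[49] = 18; t[50] = 17.
The sequence repeats with period 48.
(13706 - 1) mod 48 = 25, so t[13706] = t[26] = 25.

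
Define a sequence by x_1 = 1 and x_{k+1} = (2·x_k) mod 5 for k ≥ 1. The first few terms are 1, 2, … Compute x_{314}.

Listing terms: x_1 = 1, x_2 = 2, x_3 = 4, x_4 = 3, x_5 = 1.
The sequence repeats with period 4.
(314 - 1) mod 4 = 1, so x_{314} = x_2 = 2.

2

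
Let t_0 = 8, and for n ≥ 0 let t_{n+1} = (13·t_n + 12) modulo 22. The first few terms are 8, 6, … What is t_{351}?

We have t_0 = 8; t_1 = 6; t_2 = 2; t_3 = 16; t_4 = 0; t_5 = 12; t_6 = 14; t_7 = 18; t_8 = 4; t_9 = 20; t_{10} = 8.
Since t_{10} = t_0 = 8, the sequence is periodic with period 10.
(351 - 0) mod 10 = 1, so t_{351} = t_1 = 6.

6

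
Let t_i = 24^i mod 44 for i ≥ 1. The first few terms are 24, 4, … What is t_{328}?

We have t_1 = 24, t_2 = 4, t_3 = 8, t_4 = 16, t_5 = 32, t_6 = 20, t_7 = 40, t_8 = 36, t_9 = 28, t_{10} = 12, t_{11} = 24.
The sequence repeats with period 10.
So t_{328} = t_{1 + ((328-1) mod 10)} = t_8 = 36.

36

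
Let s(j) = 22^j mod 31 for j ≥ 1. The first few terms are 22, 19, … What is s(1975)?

26

We have s(1) = 22,  s(2) = 19,  s(3) = 15,  s(4) = 20,  s(5) = 6,  s(6) = 8,  s(7) = 21,  s(8) = 28,  s(9) = 27,  s(10) = 5,  s(11) = 17,  s(12) = 2,  s(13) = 13,  s(14) = 7,  s(15) = 30,  s(16) = 9,  s(17) = 12,  s(18) = 16,  s(19) = 11,  s(20) = 25,  s(21) = 23,  s(22) = 10,  s(23) = 3,  s(24) = 4,  s(25) = 26,  s(26) = 14,  s(27) = 29,  s(28) = 18,  s(29) = 24,  s(30) = 1,  s(31) = 22.
Since s(31) = s(1) = 22, the sequence is periodic with period 30.
So s(1975) = s(1 + ((1975-1) mod 30)) = s(25) = 26.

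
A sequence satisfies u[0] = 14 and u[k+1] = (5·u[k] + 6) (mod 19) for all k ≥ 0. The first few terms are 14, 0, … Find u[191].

6

u[0] = 14,  u[1] = 0,  u[2] = 6,  u[3] = 17,  u[4] = 15,  u[5] = 5,  u[6] = 12,  u[7] = 9,  u[8] = 13,  u[9] = 14.
Since u[9] = u[0] = 14, the sequence is periodic with period 9.
(191 - 0) mod 9 = 2, so u[191] = u[2] = 6.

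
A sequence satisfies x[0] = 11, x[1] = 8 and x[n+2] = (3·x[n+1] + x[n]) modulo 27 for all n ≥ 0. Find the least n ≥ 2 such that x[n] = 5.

Computing terms: x[0] = 11; x[1] = 8; x[2] = 8; x[3] = 5; x[4] = 23; x[5] = 20; x[6] = 2; x[7] = 26; x[8] = 26; x[9] = 23; x[10] = 14; x[11] = 11; x[12] = 20; x[13] = 17; x[14] = 17; x[15] = 14; x[16] = 5; x[17] = 2; x[18] = 11; x[19] = 8.
Since (x[18], x[19]) = (x[0], x[1]) = (11, 8) (two consecutive terms determine the rest), the sequence is periodic with period 18.
The value 5 first appears (with n ≥ 2) at x[3].

3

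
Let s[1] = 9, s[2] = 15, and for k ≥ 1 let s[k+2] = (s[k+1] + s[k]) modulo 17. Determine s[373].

3

Computing terms: s[1] = 9, s[2] = 15, s[3] = 7, s[4] = 5, s[5] = 12, s[6] = 0, s[7] = 12, s[8] = 12, s[9] = 7, s[10] = 2, s[11] = 9, s[12] = 11, s[13] = 3, s[14] = 14, s[15] = 0, s[16] = 14, s[17] = 14, s[18] = 11, s[19] = 8, s[20] = 2, s[21] = 10, s[22] = 12, s[23] = 5, s[24] = 0, s[25] = 5, s[26] = 5, s[27] = 10, s[28] = 15, s[29] = 8, s[30] = 6, s[31] = 14, s[32] = 3, s[33] = 0, s[34] = 3, s[35] = 3, s[36] = 6, s[37] = 9, s[38] = 15.
Since (s[37], s[38]) = (s[1], s[2]) = (9, 15) (two consecutive terms determine the rest), the sequence is periodic with period 36.
(373 - 1) mod 36 = 12, so s[373] = s[13] = 3.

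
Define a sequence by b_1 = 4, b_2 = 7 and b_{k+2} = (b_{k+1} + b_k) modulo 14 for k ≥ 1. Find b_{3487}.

b_1 = 4; b_2 = 7; b_3 = 11; b_4 = 4; b_5 = 1; b_6 = 5; b_7 = 6; b_8 = 11; b_9 = 3; b_{10} = 0; b_{11} = 3; b_{12} = 3; b_{13} = 6; b_{14} = 9; b_{15} = 1; b_{16} = 10; b_{17} = 11; b_{18} = 7; b_{19} = 4; b_{20} = 11; b_{21} = 1; b_{22} = 12; b_{23} = 13; b_{24} = 11; b_{25} = 10; b_{26} = 7; b_{27} = 3; b_{28} = 10; b_{29} = 13; b_{30} = 9; b_{31} = 8; b_{32} = 3; b_{33} = 11; b_{34} = 0; b_{35} = 11; b_{36} = 11; b_{37} = 8; b_{38} = 5; b_{39} = 13; b_{40} = 4; b_{41} = 3; b_{42} = 7; b_{43} = 10; b_{44} = 3; b_{45} = 13; b_{46} = 2; b_{47} = 1; b_{48} = 3; b_{49} = 4; b_{50} = 7.
Since (b_{49}, b_{50}) = (b_1, b_2) = (4, 7) (two consecutive terms determine the rest), the sequence is periodic with period 48.
So b_{3487} = b_{1 + ((3487-1) mod 48)} = b_{31} = 8.

8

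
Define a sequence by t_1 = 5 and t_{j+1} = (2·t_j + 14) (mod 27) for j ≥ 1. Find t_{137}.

2

t_1 = 5, t_2 = 24, t_3 = 8, t_4 = 3, t_5 = 20, t_6 = 0, t_7 = 14, t_8 = 15, t_9 = 17, t_{10} = 21, t_{11} = 2, t_{12} = 18, t_{13} = 23, t_{14} = 6, t_{15} = 26, t_{16} = 12, t_{17} = 11, t_{18} = 9, t_{19} = 5.
Since t_{19} = t_1 = 5, the sequence is periodic with period 18.
(137 - 1) mod 18 = 10, so t_{137} = t_{11} = 2.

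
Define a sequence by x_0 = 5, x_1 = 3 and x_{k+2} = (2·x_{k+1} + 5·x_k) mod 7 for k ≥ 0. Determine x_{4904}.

Listing terms: x_0 = 5,  x_1 = 3,  x_2 = 3,  x_3 = 0,  x_4 = 1,  x_5 = 2,  x_6 = 2,  x_7 = 0,  x_8 = 3,  x_9 = 6,  x_{10} = 6,  x_{11} = 0,  x_{12} = 2,  x_{13} = 4,  x_{14} = 4,  x_{15} = 0,  x_{16} = 6,  x_{17} = 5,  x_{18} = 5,  x_{19} = 0,  x_{20} = 4,  x_{21} = 1,  x_{22} = 1,  x_{23} = 0,  x_{24} = 5,  x_{25} = 3.
Since (x_{24}, x_{25}) = (x_0, x_1) = (5, 3) (two consecutive terms determine the rest), the sequence is periodic with period 24.
(4904 - 0) mod 24 = 8, so x_{4904} = x_8 = 3.

3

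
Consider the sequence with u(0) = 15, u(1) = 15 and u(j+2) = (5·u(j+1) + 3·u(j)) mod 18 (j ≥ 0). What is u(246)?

u(0) = 15; u(1) = 15; u(2) = 12; u(3) = 15; u(4) = 3; u(5) = 6; u(6) = 3; u(7) = 15; u(8) = 12.
Since (u(7), u(8)) = (u(1), u(2)) = (15, 12) (two consecutive terms determine the rest), the sequence is eventually periodic: after a pre-period of length 1 it cycles with period 6.
For j ≥ 1, u(j) depends only on (j - 1) mod 6. (246 - 1) mod 6 = 5, so u(246) = u(6) = 3.

3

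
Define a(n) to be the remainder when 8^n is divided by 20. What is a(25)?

8

We have a(0) = 1, a(1) = 8, a(2) = 4, a(3) = 12, a(4) = 16, a(5) = 8.
Since a(5) = a(1) = 8, the sequence is eventually periodic: after a pre-period of length 1 it cycles with period 4.
For n ≥ 1, a(n) depends only on (n - 1) mod 4. (25 - 1) mod 4 = 0, so a(25) = a(1) = 8.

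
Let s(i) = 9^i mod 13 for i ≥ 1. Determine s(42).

We have s(1) = 9; s(2) = 3; s(3) = 1; s(4) = 9.
Since s(4) = s(1) = 9, the sequence is periodic with period 3.
So s(42) = s(1 + ((42-1) mod 3)) = s(3) = 1.

1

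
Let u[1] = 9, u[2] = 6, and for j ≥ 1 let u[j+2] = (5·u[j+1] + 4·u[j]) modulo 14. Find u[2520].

We have u[1] = 9, u[2] = 6, u[3] = 10, u[4] = 4, u[5] = 4, u[6] = 8, u[7] = 0, u[8] = 4, u[9] = 6, u[10] = 4, u[11] = 2, u[12] = 12, u[13] = 12, u[14] = 10, u[15] = 0, u[16] = 12, u[17] = 4, u[18] = 12, u[19] = 6, u[20] = 8, u[21] = 8, u[22] = 2, u[23] = 0, u[24] = 8, u[25] = 12, u[26] = 8, u[27] = 4, u[28] = 10, u[29] = 10, u[30] = 6, u[31] = 0, u[32] = 10, u[33] = 8, u[34] = 10, u[35] = 12, u[36] = 2, u[37] = 2, u[38] = 4, u[39] = 0, u[40] = 2, u[41] = 10, u[42] = 2, u[43] = 8, u[44] = 6, u[45] = 6, u[46] = 12, u[47] = 0, u[48] = 6, u[49] = 2, u[50] = 6, u[51] = 10.
Since (u[50], u[51]) = (u[2], u[3]) = (6, 10) (two consecutive terms determine the rest), the sequence is eventually periodic: after a pre-period of length 1 it cycles with period 48.
For j ≥ 2, u[j] depends only on (j - 2) mod 48. (2520 - 2) mod 48 = 22, so u[2520] = u[24] = 8.

8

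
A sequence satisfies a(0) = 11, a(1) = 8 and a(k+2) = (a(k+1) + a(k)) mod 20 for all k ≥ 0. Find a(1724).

Computing terms: a(0) = 11,  a(1) = 8,  a(2) = 19,  a(3) = 7,  a(4) = 6,  a(5) = 13,  a(6) = 19,  a(7) = 12,  a(8) = 11,  a(9) = 3,  a(10) = 14,  a(11) = 17,  a(12) = 11,  a(13) = 8.
The sequence repeats with period 12.
So a(1724) = a(0 + ((1724-0) mod 12)) = a(8) = 11.

11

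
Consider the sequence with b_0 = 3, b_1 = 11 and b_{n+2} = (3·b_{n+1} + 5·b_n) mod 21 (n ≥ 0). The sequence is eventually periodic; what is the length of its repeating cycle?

We have b_0 = 3,  b_1 = 11,  b_2 = 6,  b_3 = 10,  b_4 = 18,  b_5 = 20,  b_6 = 3,  b_7 = 4,  b_8 = 6,  b_9 = 17,  b_{10} = 18,  b_{11} = 13,  b_{12} = 3,  b_{13} = 11.
Since (b_{12}, b_{13}) = (b_0, b_1) = (3, 11) (two consecutive terms determine the rest), the sequence is periodic with period 12.

12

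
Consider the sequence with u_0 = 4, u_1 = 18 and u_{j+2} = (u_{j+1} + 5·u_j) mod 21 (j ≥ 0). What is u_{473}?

Computing terms: u_0 = 4; u_1 = 18; u_2 = 17; u_3 = 2; u_4 = 3; u_5 = 13; u_6 = 7; u_7 = 9; u_8 = 2; u_9 = 5; u_{10} = 15; u_{11} = 19; u_{12} = 10; u_{13} = 0; u_{14} = 8; u_{15} = 8; u_{16} = 6; u_{17} = 4; u_{18} = 13; u_{19} = 12; u_{20} = 14; u_{21} = 11; u_{22} = 18; u_{23} = 10; u_{24} = 16; u_{25} = 3; u_{26} = 20; u_{27} = 14; u_{28} = 9; u_{29} = 16; u_{30} = 19; u_{31} = 15; u_{32} = 5; u_{33} = 17; u_{34} = 0; u_{35} = 1; u_{36} = 1; u_{37} = 6; u_{38} = 11; u_{39} = 20; u_{40} = 12; u_{41} = 7; u_{42} = 4; u_{43} = 18.
The sequence repeats with period 42.
So u_{473} = u_{0 + ((473-0) mod 42)} = u_{11} = 19.

19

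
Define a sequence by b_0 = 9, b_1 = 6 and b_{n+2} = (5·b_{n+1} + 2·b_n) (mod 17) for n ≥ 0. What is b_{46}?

15

Computing terms: b_0 = 9; b_1 = 6; b_2 = 14; b_3 = 14; b_4 = 13; b_5 = 8; b_6 = 15; b_7 = 6; b_8 = 9; b_9 = 6.
The sequence repeats with period 8.
So b_{46} = b_{0 + ((46-0) mod 8)} = b_6 = 15.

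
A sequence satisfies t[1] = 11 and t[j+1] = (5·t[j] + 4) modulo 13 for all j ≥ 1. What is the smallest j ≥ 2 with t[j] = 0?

3

t[1] = 11,  t[2] = 7,  t[3] = 0,  t[4] = 4,  t[5] = 11.
The sequence repeats with period 4.
The value 0 first appears (with j ≥ 2) at t[3].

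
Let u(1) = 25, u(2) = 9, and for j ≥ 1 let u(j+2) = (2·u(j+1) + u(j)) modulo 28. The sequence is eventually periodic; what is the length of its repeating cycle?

12

u(1) = 25, u(2) = 9, u(3) = 15, u(4) = 11, u(5) = 9, u(6) = 1, u(7) = 11, u(8) = 23, u(9) = 1, u(10) = 25, u(11) = 23, u(12) = 15, u(13) = 25, u(14) = 9.
The sequence repeats with period 12.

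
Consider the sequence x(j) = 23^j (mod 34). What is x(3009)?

x(1) = 23; x(2) = 19; x(3) = 29; x(4) = 21; x(5) = 7; x(6) = 25; x(7) = 31; x(8) = 33; x(9) = 11; x(10) = 15; x(11) = 5; x(12) = 13; x(13) = 27; x(14) = 9; x(15) = 3; x(16) = 1; x(17) = 23.
The sequence repeats with period 16.
So x(3009) = x(1 + ((3009-1) mod 16)) = x(1) = 23.

23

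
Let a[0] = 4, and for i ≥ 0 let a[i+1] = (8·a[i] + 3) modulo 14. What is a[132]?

Computing terms: a[0] = 4, a[1] = 7, a[2] = 3, a[3] = 13, a[4] = 9, a[5] = 5, a[6] = 1, a[7] = 11, a[8] = 7.
Since a[8] = a[1] = 7, the sequence is eventually periodic: after a pre-period of length 1 it cycles with period 7.
For i ≥ 1, a[i] depends only on (i - 1) mod 7. (132 - 1) mod 7 = 5, so a[132] = a[6] = 1.

1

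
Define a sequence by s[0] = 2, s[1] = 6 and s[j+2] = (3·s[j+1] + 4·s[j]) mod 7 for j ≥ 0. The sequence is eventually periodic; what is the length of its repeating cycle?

6

s[0] = 2; s[1] = 6; s[2] = 5; s[3] = 4; s[4] = 4; s[5] = 0; s[6] = 2; s[7] = 6.
The sequence repeats with period 6.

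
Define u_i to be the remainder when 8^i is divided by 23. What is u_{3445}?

18

u_0 = 1; u_1 = 8; u_2 = 18; u_3 = 6; u_4 = 2; u_5 = 16; u_6 = 13; u_7 = 12; u_8 = 4; u_9 = 9; u_{10} = 3; u_{11} = 1.
The sequence repeats with period 11.
(3445 - 0) mod 11 = 2, so u_{3445} = u_2 = 18.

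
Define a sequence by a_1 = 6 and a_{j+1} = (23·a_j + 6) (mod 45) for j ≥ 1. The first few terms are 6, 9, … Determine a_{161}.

a_1 = 6, a_2 = 9, a_3 = 33, a_4 = 0, a_5 = 6.
Since a_5 = a_1 = 6, the sequence is periodic with period 4.
(161 - 1) mod 4 = 0, so a_{161} = a_1 = 6.

6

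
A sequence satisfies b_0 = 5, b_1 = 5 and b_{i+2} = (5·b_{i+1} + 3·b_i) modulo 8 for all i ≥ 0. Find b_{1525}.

5

Listing terms: b_0 = 5; b_1 = 5; b_2 = 0; b_3 = 7; b_4 = 3; b_5 = 4; b_6 = 5; b_7 = 5.
The sequence repeats with period 6.
(1525 - 0) mod 6 = 1, so b_{1525} = b_1 = 5.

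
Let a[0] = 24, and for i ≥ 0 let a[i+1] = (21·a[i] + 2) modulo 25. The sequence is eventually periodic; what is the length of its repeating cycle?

Computing terms: a[0] = 24, a[1] = 6, a[2] = 3, a[3] = 15, a[4] = 17, a[5] = 9, a[6] = 16, a[7] = 13, a[8] = 0, a[9] = 2, a[10] = 19, a[11] = 1, a[12] = 23, a[13] = 10, a[14] = 12, a[15] = 4, a[16] = 11, a[17] = 8, a[18] = 20, a[19] = 22, a[20] = 14, a[21] = 21, a[22] = 18, a[23] = 5, a[24] = 7, a[25] = 24.
Since a[25] = a[0] = 24, the sequence is periodic with period 25.

25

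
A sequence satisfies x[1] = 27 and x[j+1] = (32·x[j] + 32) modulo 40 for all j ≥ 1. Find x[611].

Computing terms: x[1] = 27; x[2] = 16; x[3] = 24; x[4] = 0; x[5] = 32; x[6] = 16.
Since x[6] = x[2] = 16, the sequence is eventually periodic: after a pre-period of length 1 it cycles with period 4.
For j ≥ 2, x[j] depends only on (j - 2) mod 4. (611 - 2) mod 4 = 1, so x[611] = x[3] = 24.

24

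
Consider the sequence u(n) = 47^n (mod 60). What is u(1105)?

Computing terms: u(1) = 47, u(2) = 49, u(3) = 23, u(4) = 1, u(5) = 47.
Since u(5) = u(1) = 47, the sequence is periodic with period 4.
(1105 - 1) mod 4 = 0, so u(1105) = u(1) = 47.

47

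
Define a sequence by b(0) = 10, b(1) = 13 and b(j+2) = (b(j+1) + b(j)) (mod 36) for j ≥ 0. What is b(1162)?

11

b(0) = 10,  b(1) = 13,  b(2) = 23,  b(3) = 0,  b(4) = 23,  b(5) = 23,  b(6) = 10,  b(7) = 33,  b(8) = 7,  b(9) = 4,  b(10) = 11,  b(11) = 15,  b(12) = 26,  b(13) = 5,  b(14) = 31,  b(15) = 0,  b(16) = 31,  b(17) = 31,  b(18) = 26,  b(19) = 21,  b(20) = 11,  b(21) = 32,  b(22) = 7,  b(23) = 3,  b(24) = 10,  b(25) = 13.
The sequence repeats with period 24.
(1162 - 0) mod 24 = 10, so b(1162) = b(10) = 11.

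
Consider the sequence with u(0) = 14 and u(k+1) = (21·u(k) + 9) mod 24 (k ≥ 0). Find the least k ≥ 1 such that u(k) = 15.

u(0) = 14, u(1) = 15, u(2) = 12, u(3) = 21, u(4) = 18, u(5) = 3, u(6) = 0, u(7) = 9, u(8) = 6, u(9) = 15.
Since u(9) = u(1) = 15, the sequence is eventually periodic: after a pre-period of length 1 it cycles with period 8.
The value 15 first appears (with k ≥ 1) at u(1).

1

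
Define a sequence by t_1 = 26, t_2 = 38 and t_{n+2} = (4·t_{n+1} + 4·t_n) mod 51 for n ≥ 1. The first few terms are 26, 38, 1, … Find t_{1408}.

9

t_1 = 26; t_2 = 38; t_3 = 1; t_4 = 3; t_5 = 16; t_6 = 25; t_7 = 11; t_8 = 42; t_9 = 8; t_{10} = 47; t_{11} = 16; t_{12} = 48; t_{13} = 1; t_{14} = 43; t_{15} = 23; t_{16} = 9; t_{17} = 26; t_{18} = 38.
The sequence repeats with period 16.
(1408 - 1) mod 16 = 15, so t_{1408} = t_{16} = 9.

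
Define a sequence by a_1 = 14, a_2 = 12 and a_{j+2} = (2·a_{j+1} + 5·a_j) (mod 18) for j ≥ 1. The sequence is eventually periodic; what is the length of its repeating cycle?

We have a_1 = 14, a_2 = 12, a_3 = 4, a_4 = 14, a_5 = 12.
Since (a_4, a_5) = (a_1, a_2) = (14, 12) (two consecutive terms determine the rest), the sequence is periodic with period 3.

3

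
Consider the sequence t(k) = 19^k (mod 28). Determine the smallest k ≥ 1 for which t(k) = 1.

6

We have t(0) = 1,  t(1) = 19,  t(2) = 25,  t(3) = 27,  t(4) = 9,  t(5) = 3,  t(6) = 1.
Since t(6) = t(0) = 1, the sequence is periodic with period 6.
The value 1 next appears (with k ≥ 1) at t(6).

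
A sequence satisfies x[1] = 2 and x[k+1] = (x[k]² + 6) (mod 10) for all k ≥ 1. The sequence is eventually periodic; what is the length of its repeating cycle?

We have x[1] = 2,  x[2] = 0,  x[3] = 6,  x[4] = 2.
Since x[4] = x[1] = 2, the sequence is periodic with period 3.

3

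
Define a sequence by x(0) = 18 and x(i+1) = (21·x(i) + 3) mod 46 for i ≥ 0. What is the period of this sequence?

22

We have x(0) = 18, x(1) = 13, x(2) = 0, x(3) = 3, x(4) = 20, x(5) = 9, x(6) = 8, x(7) = 33, x(8) = 6, x(9) = 37, x(10) = 44, x(11) = 7, x(12) = 12, x(13) = 25, x(14) = 22, x(15) = 5, x(16) = 16, x(17) = 17, x(18) = 38, x(19) = 19, x(20) = 34, x(21) = 27, x(22) = 18.
The sequence repeats with period 22.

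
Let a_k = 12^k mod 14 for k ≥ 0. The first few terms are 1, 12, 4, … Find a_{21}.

Computing terms: a_0 = 1; a_1 = 12; a_2 = 4; a_3 = 6; a_4 = 2; a_5 = 10; a_6 = 8; a_7 = 12.
Since a_7 = a_1 = 12, the sequence is eventually periodic: after a pre-period of length 1 it cycles with period 6.
For k ≥ 1, a_k depends only on (k - 1) mod 6. (21 - 1) mod 6 = 2, so a_{21} = a_3 = 6.

6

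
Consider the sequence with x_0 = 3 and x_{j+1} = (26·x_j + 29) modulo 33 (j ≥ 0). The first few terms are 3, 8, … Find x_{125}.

We have x_0 = 3; x_1 = 8; x_2 = 6; x_3 = 20; x_4 = 21; x_5 = 14; x_6 = 30; x_7 = 17; x_8 = 9; x_9 = 32; x_{10} = 3.
Since x_{10} = x_0 = 3, the sequence is periodic with period 10.
So x_{125} = x_{0 + ((125-0) mod 10)} = x_5 = 14.

14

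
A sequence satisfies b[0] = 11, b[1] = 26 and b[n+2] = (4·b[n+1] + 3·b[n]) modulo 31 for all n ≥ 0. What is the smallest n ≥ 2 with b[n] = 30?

10

Listing terms: b[0] = 11, b[1] = 26, b[2] = 13, b[3] = 6, b[4] = 1, b[5] = 22, b[6] = 29, b[7] = 27, b[8] = 9, b[9] = 24, b[10] = 30, b[11] = 6, b[12] = 21, b[13] = 9, b[14] = 6, b[15] = 20, b[16] = 5, b[17] = 18, b[18] = 25, b[19] = 30, b[20] = 9, b[21] = 2, b[22] = 4, b[23] = 22, b[24] = 7, b[25] = 1, b[26] = 25, b[27] = 10, b[28] = 22, b[29] = 25, b[30] = 11, b[31] = 26.
Since (b[30], b[31]) = (b[0], b[1]) = (11, 26) (two consecutive terms determine the rest), the sequence is periodic with period 30.
The value 30 first appears (with n ≥ 2) at b[10].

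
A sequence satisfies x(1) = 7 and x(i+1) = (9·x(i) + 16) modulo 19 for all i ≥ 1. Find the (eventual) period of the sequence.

9

Computing terms: x(1) = 7, x(2) = 3, x(3) = 5, x(4) = 4, x(5) = 14, x(6) = 9, x(7) = 2, x(8) = 15, x(9) = 18, x(10) = 7.
The sequence repeats with period 9.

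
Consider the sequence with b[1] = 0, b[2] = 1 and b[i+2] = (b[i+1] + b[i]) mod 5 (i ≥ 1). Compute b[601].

0

Computing terms: b[1] = 0,  b[2] = 1,  b[3] = 1,  b[4] = 2,  b[5] = 3,  b[6] = 0,  b[7] = 3,  b[8] = 3,  b[9] = 1,  b[10] = 4,  b[11] = 0,  b[12] = 4,  b[13] = 4,  b[14] = 3,  b[15] = 2,  b[16] = 0,  b[17] = 2,  b[18] = 2,  b[19] = 4,  b[20] = 1,  b[21] = 0,  b[22] = 1.
The sequence repeats with period 20.
So b[601] = b[1 + ((601-1) mod 20)] = b[1] = 0.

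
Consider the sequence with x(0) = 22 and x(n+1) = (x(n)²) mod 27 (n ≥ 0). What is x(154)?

x(0) = 22, x(1) = 25, x(2) = 4, x(3) = 16, x(4) = 13, x(5) = 7, x(6) = 22.
Since x(6) = x(0) = 22, the sequence is periodic with period 6.
So x(154) = x(0 + ((154-0) mod 6)) = x(4) = 13.

13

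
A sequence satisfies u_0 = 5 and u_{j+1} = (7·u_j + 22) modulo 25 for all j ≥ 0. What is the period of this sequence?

4

We have u_0 = 5, u_1 = 7, u_2 = 21, u_3 = 19, u_4 = 5.
The sequence repeats with period 4.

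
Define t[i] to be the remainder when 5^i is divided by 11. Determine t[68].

We have t[0] = 1; t[1] = 5; t[2] = 3; t[3] = 4; t[4] = 9; t[5] = 1.
The sequence repeats with period 5.
(68 - 0) mod 5 = 3, so t[68] = t[3] = 4.

4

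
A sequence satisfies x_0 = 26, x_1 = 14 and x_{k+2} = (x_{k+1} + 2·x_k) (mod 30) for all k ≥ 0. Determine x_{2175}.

Listing terms: x_0 = 26; x_1 = 14; x_2 = 6; x_3 = 4; x_4 = 16; x_5 = 24; x_6 = 26; x_7 = 14.
Since (x_6, x_7) = (x_0, x_1) = (26, 14) (two consecutive terms determine the rest), the sequence is periodic with period 6.
(2175 - 0) mod 6 = 3, so x_{2175} = x_3 = 4.

4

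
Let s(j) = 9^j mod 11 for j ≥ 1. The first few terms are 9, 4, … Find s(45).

1

Computing terms: s(1) = 9, s(2) = 4, s(3) = 3, s(4) = 5, s(5) = 1, s(6) = 9.
Since s(6) = s(1) = 9, the sequence is periodic with period 5.
So s(45) = s(1 + ((45-1) mod 5)) = s(5) = 1.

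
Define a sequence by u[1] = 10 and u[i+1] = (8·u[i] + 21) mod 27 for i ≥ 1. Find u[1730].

u[1] = 10,  u[2] = 20,  u[3] = 19,  u[4] = 11,  u[5] = 1,  u[6] = 2,  u[7] = 10.
The sequence repeats with period 6.
(1730 - 1) mod 6 = 1, so u[1730] = u[2] = 20.

20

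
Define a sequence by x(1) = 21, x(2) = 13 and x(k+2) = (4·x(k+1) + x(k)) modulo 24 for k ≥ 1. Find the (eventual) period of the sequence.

We have x(1) = 21,  x(2) = 13,  x(3) = 1,  x(4) = 17,  x(5) = 21,  x(6) = 5,  x(7) = 17,  x(8) = 1,  x(9) = 21,  x(10) = 13.
The sequence repeats with period 8.

8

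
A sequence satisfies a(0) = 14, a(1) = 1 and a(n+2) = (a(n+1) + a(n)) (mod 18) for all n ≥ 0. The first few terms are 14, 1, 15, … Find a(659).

Listing terms: a(0) = 14, a(1) = 1, a(2) = 15, a(3) = 16, a(4) = 13, a(5) = 11, a(6) = 6, a(7) = 17, a(8) = 5, a(9) = 4, a(10) = 9, a(11) = 13, a(12) = 4, a(13) = 17, a(14) = 3, a(15) = 2, a(16) = 5, a(17) = 7, a(18) = 12, a(19) = 1, a(20) = 13, a(21) = 14, a(22) = 9, a(23) = 5, a(24) = 14, a(25) = 1.
The sequence repeats with period 24.
So a(659) = a(0 + ((659-0) mod 24)) = a(11) = 13.

13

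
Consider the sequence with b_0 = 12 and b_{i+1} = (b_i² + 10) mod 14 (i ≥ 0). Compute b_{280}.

Computing terms: b_0 = 12; b_1 = 0; b_2 = 10; b_3 = 12.
The sequence repeats with period 3.
So b_{280} = b_{0 + ((280-0) mod 3)} = b_1 = 0.

0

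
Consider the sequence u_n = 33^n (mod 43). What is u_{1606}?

23

We have u_0 = 1; u_1 = 33; u_2 = 14; u_3 = 32; u_4 = 24; u_5 = 18; u_6 = 35; u_7 = 37; u_8 = 17; u_9 = 2; u_{10} = 23; u_{11} = 28; u_{12} = 21; u_{13} = 5; u_{14} = 36; u_{15} = 27; u_{16} = 31; u_{17} = 34; u_{18} = 4; u_{19} = 3; u_{20} = 13; u_{21} = 42; u_{22} = 10; u_{23} = 29; u_{24} = 11; u_{25} = 19; u_{26} = 25; u_{27} = 8; u_{28} = 6; u_{29} = 26; u_{30} = 41; u_{31} = 20; u_{32} = 15; u_{33} = 22; u_{34} = 38; u_{35} = 7; u_{36} = 16; u_{37} = 12; u_{38} = 9; u_{39} = 39; u_{40} = 40; u_{41} = 30; u_{42} = 1.
Since u_{42} = u_0 = 1, the sequence is periodic with period 42.
(1606 - 0) mod 42 = 10, so u_{1606} = u_{10} = 23.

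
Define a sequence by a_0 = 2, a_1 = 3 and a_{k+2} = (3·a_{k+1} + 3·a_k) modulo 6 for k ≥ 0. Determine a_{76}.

Listing terms: a_0 = 2, a_1 = 3, a_2 = 3, a_3 = 0, a_4 = 3, a_5 = 3.
Since (a_4, a_5) = (a_1, a_2) = (3, 3) (two consecutive terms determine the rest), the sequence is eventually periodic: after a pre-period of length 1 it cycles with period 3.
For k ≥ 1, a_k depends only on (k - 1) mod 3. (76 - 1) mod 3 = 0, so a_{76} = a_1 = 3.

3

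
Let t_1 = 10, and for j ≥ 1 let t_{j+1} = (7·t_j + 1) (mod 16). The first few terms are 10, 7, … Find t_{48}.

15

We have t_1 = 10,  t_2 = 7,  t_3 = 2,  t_4 = 15,  t_5 = 10.
The sequence repeats with period 4.
So t_{48} = t_{1 + ((48-1) mod 4)} = t_4 = 15.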